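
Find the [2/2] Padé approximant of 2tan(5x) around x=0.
10*x/(1 - 25*x**2/3)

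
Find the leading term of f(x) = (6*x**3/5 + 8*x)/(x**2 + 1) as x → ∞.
6*x/5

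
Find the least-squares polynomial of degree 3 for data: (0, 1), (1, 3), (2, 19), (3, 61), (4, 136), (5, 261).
37/42 + (-187/252)x + (26/21)x² + (67/36)x³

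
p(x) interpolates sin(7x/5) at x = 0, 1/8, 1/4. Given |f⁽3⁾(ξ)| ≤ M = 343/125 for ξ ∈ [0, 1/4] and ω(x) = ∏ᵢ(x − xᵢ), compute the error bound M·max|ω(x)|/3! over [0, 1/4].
343*sqrt(3)/1728000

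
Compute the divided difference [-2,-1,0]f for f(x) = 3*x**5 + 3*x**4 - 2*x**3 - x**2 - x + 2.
-19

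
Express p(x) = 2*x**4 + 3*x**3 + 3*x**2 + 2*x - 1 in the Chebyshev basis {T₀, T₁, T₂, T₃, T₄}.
(5/4)T₀ + (17/4)T₁ + (5/2)T₂ + (3/4)T₃ + (1/4)T₄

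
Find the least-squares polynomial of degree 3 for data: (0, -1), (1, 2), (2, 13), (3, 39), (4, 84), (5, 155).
-41/42 + (125/252)x + (17/12)x² + (17/18)x³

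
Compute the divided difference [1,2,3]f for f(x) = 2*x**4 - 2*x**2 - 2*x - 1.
48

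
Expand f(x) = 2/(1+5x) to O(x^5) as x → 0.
2 - 10*x + 50*x**2 - 250*x**3 + 1250*x**4 + O(x**5)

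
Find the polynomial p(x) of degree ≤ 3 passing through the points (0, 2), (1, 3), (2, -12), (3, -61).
-3*x**3 + x**2 + 3*x + 2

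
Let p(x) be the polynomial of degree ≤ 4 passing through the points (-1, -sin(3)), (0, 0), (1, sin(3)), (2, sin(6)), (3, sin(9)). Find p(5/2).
35*sin(6)/32 - 65*sin(3)/128 + 35*sin(9)/128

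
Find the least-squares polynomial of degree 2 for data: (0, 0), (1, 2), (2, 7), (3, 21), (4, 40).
12/35 + (-167/70)x + (43/14)x²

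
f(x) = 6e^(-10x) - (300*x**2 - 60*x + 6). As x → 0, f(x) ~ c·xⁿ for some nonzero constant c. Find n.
3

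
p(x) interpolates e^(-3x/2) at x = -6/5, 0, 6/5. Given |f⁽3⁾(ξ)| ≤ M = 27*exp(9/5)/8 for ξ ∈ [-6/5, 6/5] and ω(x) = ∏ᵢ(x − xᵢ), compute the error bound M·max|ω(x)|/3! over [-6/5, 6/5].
27*sqrt(3)*exp(9/5)/125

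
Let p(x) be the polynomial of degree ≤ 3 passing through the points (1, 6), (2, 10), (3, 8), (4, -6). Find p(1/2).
29/8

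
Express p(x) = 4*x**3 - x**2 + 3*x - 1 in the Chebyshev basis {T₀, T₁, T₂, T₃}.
(-3/2)T₀ + (6)T₁ + (-1/2)T₂ + T₃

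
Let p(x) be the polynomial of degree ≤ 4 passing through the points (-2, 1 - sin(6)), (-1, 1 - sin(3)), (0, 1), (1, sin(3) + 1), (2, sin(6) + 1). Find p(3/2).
5*sin(6)/16 + 7*sin(3)/8 + 1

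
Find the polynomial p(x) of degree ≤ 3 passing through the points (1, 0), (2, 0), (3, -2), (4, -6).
-x**2 + 3*x - 2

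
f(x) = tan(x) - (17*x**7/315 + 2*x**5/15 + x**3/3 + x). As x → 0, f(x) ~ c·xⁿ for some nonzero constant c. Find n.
9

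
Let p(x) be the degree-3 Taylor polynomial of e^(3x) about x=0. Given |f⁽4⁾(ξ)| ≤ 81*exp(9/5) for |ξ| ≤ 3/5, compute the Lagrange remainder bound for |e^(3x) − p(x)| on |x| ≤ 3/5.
2187*exp(9/5)/5000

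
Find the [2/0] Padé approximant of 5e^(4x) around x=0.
40*x**2 + 20*x + 5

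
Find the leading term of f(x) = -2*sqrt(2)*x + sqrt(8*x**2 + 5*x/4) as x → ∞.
5*sqrt(2)/32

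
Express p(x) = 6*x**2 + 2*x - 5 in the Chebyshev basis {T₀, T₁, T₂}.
(-2)T₀ + (2)T₁ + (3)T₂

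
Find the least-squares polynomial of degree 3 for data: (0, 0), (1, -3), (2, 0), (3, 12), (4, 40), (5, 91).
-10/63 + (-484/189)x + (-95/126)x² + (53/54)x³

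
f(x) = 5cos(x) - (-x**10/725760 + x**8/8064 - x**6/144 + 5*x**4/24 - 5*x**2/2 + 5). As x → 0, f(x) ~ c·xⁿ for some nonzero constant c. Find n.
12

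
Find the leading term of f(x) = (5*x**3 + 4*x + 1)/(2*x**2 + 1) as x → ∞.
5*x/2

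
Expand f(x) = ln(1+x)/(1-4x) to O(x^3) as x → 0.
x + 7*x**2/2 + O(x**3)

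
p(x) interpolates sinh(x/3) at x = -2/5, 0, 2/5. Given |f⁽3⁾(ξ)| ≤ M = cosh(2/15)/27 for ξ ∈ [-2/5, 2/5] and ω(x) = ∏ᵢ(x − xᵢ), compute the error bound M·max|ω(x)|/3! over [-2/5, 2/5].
8*sqrt(3)*cosh(2/15)/91125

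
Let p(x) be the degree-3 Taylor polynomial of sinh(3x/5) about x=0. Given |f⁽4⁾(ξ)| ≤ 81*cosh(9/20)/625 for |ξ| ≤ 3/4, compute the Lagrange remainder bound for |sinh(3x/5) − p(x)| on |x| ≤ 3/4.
2187*cosh(9/20)/1280000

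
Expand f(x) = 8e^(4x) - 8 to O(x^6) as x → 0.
32*x + 64*x**2 + 256*x**3/3 + 256*x**4/3 + 1024*x**5/15 + O(x**6)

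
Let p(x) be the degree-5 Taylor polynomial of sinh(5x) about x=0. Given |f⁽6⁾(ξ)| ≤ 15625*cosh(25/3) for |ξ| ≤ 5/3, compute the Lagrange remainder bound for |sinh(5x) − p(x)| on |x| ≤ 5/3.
48828125*cosh(25/3)/104976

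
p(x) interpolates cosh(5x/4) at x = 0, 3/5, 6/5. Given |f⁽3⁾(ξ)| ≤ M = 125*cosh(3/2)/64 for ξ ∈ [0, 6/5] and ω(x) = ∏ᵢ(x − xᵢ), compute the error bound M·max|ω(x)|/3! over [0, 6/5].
sqrt(3)*cosh(3/2)/64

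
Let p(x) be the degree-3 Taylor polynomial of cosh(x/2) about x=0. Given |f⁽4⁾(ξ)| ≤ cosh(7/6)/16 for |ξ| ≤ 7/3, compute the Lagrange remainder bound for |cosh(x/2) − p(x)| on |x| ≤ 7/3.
2401*cosh(7/6)/31104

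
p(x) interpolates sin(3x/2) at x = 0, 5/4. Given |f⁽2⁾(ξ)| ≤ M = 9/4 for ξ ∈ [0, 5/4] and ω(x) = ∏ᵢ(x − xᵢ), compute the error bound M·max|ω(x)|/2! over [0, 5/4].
225/512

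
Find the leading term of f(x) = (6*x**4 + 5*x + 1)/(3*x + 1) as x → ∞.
2*x**3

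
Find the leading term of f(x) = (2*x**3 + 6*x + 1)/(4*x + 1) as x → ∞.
x**2/2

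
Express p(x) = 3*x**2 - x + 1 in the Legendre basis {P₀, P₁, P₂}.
(2)P₀ - P₁ + (2)P₂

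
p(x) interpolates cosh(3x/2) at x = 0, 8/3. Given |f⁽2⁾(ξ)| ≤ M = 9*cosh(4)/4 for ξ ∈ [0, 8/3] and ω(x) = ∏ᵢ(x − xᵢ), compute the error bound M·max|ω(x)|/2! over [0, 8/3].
2*cosh(4)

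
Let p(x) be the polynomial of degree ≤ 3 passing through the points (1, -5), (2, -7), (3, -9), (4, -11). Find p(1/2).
-4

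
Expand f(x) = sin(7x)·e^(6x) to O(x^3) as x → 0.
7*x + 42*x**2 + O(x**3)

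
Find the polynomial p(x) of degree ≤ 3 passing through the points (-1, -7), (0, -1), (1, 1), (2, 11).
2*x**3 - 2*x**2 + 2*x - 1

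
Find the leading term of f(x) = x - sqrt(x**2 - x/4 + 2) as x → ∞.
1/8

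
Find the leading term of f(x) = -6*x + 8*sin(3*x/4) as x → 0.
-9*x**3/16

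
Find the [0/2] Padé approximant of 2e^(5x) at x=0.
2/(25*x**2/2 - 5*x + 1)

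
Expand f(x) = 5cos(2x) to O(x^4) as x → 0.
5 - 10*x**2 + O(x**4)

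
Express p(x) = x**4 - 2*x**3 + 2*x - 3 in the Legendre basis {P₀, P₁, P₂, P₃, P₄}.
(-14/5)P₀ + (4/5)P₁ + (4/7)P₂ + (-4/5)P₃ + (8/35)P₄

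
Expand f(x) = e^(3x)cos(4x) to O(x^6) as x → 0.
1 + 3*x - 7*x**2/2 - 39*x**3/2 - 527*x**4/24 - 79*x**5/40 + O(x**6)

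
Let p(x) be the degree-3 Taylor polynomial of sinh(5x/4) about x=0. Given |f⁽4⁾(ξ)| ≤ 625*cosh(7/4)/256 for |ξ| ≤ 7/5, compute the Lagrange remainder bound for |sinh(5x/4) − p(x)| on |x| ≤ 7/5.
2401*cosh(7/4)/6144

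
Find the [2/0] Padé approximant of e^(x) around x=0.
x**2/2 + x + 1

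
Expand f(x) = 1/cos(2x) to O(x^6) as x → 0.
1 + 2*x**2 + 10*x**4/3 + O(x**6)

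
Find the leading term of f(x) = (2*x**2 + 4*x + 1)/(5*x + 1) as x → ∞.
2*x/5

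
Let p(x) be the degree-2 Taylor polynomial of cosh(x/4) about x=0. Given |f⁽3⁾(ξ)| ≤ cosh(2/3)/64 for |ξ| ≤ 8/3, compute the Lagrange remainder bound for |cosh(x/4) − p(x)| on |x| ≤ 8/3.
4*cosh(2/3)/81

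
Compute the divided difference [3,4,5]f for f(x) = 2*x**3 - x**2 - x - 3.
23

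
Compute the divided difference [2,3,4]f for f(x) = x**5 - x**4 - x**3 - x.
221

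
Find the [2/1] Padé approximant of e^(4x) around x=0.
(8*x**2/3 + 8*x/3 + 1)/(1 - 4*x/3)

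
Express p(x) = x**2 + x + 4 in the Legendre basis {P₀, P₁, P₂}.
(13/3)P₀ + P₁ + (2/3)P₂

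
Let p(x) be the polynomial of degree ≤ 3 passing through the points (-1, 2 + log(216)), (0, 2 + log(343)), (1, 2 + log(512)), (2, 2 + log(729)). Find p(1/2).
2 + log(112*2**(7/8)*3**(7/16)*7**(11/16)/3)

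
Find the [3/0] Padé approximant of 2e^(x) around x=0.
x**3/3 + x**2 + 2*x + 2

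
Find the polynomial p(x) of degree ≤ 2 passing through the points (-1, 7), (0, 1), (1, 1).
3*x**2 - 3*x + 1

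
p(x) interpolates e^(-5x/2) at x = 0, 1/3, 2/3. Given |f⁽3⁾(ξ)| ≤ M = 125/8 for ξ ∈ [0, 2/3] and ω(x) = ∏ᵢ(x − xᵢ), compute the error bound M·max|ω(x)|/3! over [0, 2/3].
125*sqrt(3)/5832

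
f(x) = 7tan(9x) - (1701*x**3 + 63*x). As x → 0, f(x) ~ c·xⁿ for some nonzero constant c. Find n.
5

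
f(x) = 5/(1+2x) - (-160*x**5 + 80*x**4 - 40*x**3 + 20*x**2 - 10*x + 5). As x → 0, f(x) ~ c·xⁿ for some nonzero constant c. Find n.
6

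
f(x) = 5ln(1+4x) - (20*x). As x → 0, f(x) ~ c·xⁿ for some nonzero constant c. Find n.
2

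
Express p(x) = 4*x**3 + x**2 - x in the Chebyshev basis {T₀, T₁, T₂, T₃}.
(1/2)T₀ + (2)T₁ + (1/2)T₂ + T₃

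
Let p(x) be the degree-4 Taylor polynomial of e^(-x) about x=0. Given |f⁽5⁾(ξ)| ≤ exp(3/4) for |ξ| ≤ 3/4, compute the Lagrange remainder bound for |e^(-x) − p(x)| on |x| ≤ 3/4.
81*exp(3/4)/40960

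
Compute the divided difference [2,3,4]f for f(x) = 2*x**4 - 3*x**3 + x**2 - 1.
84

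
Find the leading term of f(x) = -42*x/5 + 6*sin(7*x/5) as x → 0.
-343*x**3/125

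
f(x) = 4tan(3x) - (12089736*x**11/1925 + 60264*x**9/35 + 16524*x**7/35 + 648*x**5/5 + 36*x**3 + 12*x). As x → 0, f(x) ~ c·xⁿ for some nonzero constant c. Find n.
13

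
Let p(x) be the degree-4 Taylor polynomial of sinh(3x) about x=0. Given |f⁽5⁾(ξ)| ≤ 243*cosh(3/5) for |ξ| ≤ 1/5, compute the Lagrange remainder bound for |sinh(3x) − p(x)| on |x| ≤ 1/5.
81*cosh(3/5)/125000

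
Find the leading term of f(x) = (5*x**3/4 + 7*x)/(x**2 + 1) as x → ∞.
5*x/4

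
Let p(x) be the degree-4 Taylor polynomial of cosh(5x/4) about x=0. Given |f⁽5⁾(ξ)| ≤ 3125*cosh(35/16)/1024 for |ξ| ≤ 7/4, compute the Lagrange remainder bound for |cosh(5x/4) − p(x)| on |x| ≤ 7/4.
10504375*cosh(35/16)/25165824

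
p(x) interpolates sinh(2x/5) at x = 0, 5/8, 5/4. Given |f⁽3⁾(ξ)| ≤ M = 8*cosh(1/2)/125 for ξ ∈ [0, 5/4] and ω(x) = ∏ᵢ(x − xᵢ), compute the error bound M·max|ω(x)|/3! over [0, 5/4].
sqrt(3)*cosh(1/2)/1728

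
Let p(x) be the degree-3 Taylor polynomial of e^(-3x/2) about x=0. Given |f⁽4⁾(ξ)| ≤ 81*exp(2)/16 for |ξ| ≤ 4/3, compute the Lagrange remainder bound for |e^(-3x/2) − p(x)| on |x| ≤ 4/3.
2*exp(2)/3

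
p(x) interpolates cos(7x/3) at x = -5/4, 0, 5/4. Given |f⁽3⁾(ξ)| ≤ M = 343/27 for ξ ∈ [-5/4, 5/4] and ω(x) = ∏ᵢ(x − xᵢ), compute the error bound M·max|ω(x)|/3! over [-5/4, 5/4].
42875*sqrt(3)/46656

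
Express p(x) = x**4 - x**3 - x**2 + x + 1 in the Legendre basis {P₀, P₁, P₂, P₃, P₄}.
(13/15)P₀ + (2/5)P₁ + (-2/21)P₂ + (-2/5)P₃ + (8/35)P₄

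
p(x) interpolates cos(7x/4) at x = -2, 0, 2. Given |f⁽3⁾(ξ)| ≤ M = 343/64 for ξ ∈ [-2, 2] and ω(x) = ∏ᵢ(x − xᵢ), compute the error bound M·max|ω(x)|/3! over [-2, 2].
343*sqrt(3)/216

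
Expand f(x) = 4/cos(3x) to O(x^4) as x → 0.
4 + 18*x**2 + O(x**4)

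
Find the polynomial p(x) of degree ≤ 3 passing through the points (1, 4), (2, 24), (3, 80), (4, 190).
3*x**3 - x + 2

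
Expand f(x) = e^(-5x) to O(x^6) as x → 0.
1 - 5*x + 25*x**2/2 - 125*x**3/6 + 625*x**4/24 - 625*x**5/24 + O(x**6)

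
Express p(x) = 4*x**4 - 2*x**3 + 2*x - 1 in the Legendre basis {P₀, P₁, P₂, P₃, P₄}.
(-1/5)P₀ + (4/5)P₁ + (16/7)P₂ + (-4/5)P₃ + (32/35)P₄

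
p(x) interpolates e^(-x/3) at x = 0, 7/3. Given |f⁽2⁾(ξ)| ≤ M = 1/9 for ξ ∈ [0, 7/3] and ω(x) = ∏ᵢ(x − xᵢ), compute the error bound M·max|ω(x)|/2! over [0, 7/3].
49/648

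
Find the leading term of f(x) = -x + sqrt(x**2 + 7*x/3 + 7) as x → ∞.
7/6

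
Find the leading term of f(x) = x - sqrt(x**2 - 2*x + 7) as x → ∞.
1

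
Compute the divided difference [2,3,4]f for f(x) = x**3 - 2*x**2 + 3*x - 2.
7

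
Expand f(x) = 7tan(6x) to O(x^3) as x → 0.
42*x + O(x**3)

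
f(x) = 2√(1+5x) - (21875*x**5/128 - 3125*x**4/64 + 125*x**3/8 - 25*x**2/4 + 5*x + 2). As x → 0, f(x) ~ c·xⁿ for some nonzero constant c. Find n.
6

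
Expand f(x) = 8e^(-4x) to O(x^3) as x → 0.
8 - 32*x + 64*x**2 + O(x**3)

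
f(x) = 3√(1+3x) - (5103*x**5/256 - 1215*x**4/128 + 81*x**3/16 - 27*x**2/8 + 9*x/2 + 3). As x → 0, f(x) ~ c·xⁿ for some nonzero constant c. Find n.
6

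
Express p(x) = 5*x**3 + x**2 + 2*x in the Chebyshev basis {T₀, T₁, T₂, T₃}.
(1/2)T₀ + (23/4)T₁ + (1/2)T₂ + (5/4)T₃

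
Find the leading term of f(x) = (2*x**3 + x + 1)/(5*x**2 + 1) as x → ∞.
2*x/5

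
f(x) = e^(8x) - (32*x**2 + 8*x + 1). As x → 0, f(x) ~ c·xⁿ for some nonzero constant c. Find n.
3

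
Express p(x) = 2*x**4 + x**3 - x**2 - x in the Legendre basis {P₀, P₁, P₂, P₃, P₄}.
(1/15)P₀ + (-2/5)P₁ + (10/21)P₂ + (2/5)P₃ + (16/35)P₄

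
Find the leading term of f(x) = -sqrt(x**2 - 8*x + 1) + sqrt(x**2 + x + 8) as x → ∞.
9/2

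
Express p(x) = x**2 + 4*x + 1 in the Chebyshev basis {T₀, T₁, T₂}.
(3/2)T₀ + (4)T₁ + (1/2)T₂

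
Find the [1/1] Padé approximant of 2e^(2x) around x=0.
(2*x + 2)/(1 - x)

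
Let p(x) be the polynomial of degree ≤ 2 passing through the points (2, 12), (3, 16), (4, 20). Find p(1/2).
6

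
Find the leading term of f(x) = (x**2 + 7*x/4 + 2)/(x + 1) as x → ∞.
x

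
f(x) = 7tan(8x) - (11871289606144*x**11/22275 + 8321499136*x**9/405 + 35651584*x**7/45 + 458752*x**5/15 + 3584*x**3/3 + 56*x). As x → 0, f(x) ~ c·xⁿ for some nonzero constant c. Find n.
13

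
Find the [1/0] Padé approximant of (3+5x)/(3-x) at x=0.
2*x + 1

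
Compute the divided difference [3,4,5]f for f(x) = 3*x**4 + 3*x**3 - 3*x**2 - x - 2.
324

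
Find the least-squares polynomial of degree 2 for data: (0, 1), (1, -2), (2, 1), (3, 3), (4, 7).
16/35 + (-141/70)x + (13/14)x²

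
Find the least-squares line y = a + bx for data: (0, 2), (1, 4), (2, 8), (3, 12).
a = 7/5, b = 17/5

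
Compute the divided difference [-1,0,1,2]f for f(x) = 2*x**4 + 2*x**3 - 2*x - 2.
6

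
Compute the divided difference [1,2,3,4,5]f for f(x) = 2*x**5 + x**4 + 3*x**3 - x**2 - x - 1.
31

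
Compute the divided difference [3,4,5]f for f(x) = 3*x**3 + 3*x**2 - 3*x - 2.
39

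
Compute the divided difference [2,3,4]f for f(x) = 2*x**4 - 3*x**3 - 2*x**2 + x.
81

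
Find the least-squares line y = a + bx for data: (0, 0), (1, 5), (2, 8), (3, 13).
a = 1/5, b = 21/5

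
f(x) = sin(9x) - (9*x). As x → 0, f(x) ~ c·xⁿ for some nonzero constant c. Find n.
3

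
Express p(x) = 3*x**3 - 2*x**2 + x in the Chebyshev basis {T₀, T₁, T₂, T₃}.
-T₀ + (13/4)T₁ - T₂ + (3/4)T₃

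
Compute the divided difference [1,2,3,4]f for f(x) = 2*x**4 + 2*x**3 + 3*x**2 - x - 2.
22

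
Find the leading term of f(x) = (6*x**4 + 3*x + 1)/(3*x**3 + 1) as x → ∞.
2*x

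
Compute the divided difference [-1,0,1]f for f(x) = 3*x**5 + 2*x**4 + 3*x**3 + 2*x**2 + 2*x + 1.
4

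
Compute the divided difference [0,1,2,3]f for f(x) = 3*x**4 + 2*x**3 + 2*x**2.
20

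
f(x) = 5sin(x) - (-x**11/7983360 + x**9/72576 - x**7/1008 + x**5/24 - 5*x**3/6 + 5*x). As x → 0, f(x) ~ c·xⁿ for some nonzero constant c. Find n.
13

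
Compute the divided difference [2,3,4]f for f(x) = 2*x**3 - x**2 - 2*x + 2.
17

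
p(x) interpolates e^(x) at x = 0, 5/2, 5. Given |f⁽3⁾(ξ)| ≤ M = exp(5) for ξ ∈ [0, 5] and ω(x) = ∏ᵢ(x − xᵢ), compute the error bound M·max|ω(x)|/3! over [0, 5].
125*sqrt(3)*exp(5)/216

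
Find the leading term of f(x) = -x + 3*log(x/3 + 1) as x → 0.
-x**2/6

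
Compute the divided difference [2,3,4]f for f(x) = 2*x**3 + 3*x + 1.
18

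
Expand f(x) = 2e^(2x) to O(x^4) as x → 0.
2 + 4*x + 4*x**2 + 8*x**3/3 + O(x**4)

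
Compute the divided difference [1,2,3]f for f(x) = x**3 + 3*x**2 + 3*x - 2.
9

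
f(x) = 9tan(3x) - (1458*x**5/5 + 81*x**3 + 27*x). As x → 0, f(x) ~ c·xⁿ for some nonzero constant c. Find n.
7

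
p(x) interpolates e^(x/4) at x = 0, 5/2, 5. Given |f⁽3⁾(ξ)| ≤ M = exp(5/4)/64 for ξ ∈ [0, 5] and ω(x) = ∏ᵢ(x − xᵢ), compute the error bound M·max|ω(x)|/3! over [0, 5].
125*sqrt(3)*exp(5/4)/13824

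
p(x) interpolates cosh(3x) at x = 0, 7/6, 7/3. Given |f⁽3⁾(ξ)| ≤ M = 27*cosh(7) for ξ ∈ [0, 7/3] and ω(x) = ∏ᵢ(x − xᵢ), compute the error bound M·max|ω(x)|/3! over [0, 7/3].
343*sqrt(3)*cosh(7)/216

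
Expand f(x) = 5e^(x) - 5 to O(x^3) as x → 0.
5*x + 5*x**2/2 + O(x**3)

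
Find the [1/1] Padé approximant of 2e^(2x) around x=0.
(2*x + 2)/(1 - x)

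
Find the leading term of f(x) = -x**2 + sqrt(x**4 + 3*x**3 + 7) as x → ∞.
3*x/2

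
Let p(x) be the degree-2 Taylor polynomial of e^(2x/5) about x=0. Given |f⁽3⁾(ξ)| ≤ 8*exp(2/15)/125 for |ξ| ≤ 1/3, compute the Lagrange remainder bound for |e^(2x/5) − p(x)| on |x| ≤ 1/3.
4*exp(2/15)/10125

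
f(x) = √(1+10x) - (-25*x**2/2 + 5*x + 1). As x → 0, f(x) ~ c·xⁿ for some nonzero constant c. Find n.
3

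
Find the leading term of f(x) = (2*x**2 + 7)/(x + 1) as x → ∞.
2*x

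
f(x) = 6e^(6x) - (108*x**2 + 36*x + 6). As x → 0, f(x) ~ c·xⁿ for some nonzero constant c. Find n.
3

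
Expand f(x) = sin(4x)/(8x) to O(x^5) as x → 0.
1/2 - 4*x**2/3 + 16*x**4/15 + O(x**5)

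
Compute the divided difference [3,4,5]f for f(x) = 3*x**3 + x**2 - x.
37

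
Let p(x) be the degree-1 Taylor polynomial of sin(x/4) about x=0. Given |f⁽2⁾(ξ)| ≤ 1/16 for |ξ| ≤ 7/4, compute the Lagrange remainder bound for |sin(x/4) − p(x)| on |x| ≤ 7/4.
49/512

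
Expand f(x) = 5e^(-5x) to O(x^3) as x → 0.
5 - 25*x + 125*x**2/2 + O(x**3)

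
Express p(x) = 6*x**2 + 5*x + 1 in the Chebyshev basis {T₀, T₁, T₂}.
(4)T₀ + (5)T₁ + (3)T₂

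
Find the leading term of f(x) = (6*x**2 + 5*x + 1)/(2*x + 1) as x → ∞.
3*x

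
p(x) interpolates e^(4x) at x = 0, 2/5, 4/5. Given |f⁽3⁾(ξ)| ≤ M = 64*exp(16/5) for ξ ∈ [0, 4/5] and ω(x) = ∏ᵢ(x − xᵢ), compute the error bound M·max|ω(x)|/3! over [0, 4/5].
512*sqrt(3)*exp(16/5)/3375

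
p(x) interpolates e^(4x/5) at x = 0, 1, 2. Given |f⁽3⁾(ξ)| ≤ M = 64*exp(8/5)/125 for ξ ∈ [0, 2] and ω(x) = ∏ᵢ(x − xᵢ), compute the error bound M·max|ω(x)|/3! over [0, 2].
64*sqrt(3)*exp(8/5)/3375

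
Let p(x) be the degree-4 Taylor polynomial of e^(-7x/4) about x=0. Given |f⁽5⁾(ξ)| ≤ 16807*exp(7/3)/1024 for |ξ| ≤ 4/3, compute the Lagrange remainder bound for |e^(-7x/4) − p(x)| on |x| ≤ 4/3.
16807*exp(7/3)/29160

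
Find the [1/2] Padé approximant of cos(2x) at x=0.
1/(2*x**2 + 1)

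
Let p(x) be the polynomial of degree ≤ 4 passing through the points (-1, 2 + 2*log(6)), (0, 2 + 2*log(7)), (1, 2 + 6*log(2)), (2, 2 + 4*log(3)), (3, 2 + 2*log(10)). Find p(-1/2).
2 + log(147*14**(3/16)*3**(27/64)*5**(59/64)/40)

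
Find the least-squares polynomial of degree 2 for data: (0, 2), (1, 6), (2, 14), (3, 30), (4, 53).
83/35 + (-19/35)x + (23/7)x²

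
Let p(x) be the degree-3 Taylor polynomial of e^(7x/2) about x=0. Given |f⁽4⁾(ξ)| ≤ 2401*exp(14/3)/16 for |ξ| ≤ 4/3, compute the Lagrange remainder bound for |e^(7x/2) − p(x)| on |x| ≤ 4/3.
4802*exp(14/3)/243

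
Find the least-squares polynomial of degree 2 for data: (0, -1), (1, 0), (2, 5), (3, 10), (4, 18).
-6/5 + (4/5)x + x²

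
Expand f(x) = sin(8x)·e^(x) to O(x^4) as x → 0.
8*x + 8*x**2 - 244*x**3/3 + O(x**4)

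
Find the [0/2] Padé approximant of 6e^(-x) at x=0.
6/(x**2/2 + x + 1)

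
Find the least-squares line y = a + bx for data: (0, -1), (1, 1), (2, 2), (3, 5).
a = -11/10, b = 19/10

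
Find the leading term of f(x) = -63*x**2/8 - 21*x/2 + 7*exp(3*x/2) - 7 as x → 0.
63*x**3/16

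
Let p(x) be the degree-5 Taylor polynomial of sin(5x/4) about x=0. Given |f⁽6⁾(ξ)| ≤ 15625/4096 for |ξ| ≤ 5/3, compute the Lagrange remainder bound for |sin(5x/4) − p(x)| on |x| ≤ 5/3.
48828125/429981696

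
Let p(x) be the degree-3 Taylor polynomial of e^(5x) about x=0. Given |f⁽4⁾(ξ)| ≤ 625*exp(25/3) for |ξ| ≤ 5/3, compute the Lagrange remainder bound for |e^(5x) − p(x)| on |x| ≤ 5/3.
390625*exp(25/3)/1944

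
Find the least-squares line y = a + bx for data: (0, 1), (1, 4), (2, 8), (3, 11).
a = 9/10, b = 17/5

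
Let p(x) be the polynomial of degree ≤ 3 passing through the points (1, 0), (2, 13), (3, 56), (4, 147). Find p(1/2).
-7/8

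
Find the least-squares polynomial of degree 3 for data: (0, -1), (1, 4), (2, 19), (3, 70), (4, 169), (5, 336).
-44/63 + (1049/378)x + (-137/63)x² + (163/54)x³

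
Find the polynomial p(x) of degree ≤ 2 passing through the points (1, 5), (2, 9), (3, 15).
x**2 + x + 3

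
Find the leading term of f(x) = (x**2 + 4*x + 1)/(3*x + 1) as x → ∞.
x/3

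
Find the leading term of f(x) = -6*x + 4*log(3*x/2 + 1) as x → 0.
-9*x**2/2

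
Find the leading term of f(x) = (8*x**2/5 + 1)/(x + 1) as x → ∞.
8*x/5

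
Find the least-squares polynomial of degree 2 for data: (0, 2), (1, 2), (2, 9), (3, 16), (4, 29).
12/7 + (-22/35)x + (13/7)x²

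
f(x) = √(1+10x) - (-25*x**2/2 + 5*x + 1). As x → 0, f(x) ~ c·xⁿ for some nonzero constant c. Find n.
3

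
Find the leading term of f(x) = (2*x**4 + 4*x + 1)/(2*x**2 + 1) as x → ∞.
x**2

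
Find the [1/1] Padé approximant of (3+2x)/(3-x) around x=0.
(2*x/3 + 1)/(1 - x/3)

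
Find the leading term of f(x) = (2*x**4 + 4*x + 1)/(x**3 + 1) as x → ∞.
2*x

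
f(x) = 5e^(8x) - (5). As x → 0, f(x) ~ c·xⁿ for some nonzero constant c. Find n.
1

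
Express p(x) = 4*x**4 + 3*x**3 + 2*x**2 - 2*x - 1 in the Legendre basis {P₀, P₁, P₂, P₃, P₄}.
(7/15)P₀ + (-1/5)P₁ + (76/21)P₂ + (6/5)P₃ + (32/35)P₄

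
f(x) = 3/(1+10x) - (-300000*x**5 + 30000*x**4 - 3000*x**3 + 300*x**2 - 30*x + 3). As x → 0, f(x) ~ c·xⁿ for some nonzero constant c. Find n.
6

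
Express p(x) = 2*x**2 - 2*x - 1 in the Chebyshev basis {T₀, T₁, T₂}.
(-2)T₁ + T₂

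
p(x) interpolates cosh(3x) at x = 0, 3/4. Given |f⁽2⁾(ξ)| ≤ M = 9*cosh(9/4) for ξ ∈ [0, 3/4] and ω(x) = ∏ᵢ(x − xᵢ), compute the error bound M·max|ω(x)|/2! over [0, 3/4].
81*cosh(9/4)/128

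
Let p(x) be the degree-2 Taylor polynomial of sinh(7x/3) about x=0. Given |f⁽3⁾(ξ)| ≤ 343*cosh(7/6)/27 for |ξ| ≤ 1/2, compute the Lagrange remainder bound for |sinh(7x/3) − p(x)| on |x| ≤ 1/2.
343*cosh(7/6)/1296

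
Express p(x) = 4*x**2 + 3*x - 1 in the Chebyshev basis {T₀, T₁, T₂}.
T₀ + (3)T₁ + (2)T₂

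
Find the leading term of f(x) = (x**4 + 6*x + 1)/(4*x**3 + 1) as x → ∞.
x/4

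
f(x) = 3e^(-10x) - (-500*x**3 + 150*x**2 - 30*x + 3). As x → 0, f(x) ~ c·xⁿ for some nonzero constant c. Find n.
4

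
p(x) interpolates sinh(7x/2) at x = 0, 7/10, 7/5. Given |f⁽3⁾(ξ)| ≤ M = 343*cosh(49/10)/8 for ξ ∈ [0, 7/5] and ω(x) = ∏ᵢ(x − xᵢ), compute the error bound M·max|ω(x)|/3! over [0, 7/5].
117649*sqrt(3)*cosh(49/10)/216000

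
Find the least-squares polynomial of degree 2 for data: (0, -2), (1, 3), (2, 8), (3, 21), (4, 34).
-62/35 + (15/7)x + (12/7)x²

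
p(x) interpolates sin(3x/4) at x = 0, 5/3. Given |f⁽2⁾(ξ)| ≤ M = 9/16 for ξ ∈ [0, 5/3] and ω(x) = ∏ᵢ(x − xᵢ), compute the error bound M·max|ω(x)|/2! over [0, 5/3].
25/128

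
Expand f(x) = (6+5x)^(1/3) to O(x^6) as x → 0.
6**(1/3) + 5*6**(1/3)*x/18 - 25*6**(1/3)*x**2/324 + 625*6**(1/3)*x**3/17496 - 3125*6**(1/3)*x**4/157464 + 34375*6**(1/3)*x**5/2834352 + O(x**6)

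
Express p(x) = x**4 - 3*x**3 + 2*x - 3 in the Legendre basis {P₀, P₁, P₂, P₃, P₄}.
(-14/5)P₀ + (1/5)P₁ + (4/7)P₂ + (-6/5)P₃ + (8/35)P₄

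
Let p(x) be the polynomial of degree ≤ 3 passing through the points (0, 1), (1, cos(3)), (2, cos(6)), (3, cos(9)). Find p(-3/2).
-35*cos(9)/16 + 105/16 + 135*cos(6)/16 - 189*cos(3)/16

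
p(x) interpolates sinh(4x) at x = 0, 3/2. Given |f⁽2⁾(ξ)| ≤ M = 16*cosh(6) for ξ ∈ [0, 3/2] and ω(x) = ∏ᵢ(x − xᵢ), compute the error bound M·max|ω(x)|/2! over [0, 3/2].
9*cosh(6)/2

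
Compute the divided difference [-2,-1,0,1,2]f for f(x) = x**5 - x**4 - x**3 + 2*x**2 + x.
-1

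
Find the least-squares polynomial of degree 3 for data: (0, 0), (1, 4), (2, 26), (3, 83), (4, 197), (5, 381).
11/126 + (559/756)x + (1/252)x² + (163/54)x³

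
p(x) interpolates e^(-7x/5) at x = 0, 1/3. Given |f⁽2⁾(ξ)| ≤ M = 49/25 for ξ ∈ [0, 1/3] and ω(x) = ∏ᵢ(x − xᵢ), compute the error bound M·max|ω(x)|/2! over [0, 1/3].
49/1800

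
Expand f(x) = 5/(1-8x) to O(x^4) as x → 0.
5 + 40*x + 320*x**2 + 2560*x**3 + O(x**4)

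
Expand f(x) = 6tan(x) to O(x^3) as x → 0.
6*x + O(x**3)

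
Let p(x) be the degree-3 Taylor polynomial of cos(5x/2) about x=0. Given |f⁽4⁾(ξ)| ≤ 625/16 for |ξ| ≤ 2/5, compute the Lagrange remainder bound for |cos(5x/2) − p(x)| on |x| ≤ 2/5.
1/24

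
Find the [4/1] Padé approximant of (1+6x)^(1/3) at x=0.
(16*x**4/3 - 64*x**3/15 + 24*x**2/5 + 32*x/5 + 1)/(22*x/5 + 1)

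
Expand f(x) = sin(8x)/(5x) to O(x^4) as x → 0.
8/5 - 256*x**2/15 + O(x**4)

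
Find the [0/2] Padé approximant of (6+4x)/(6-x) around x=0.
1/(5*x**2/9 - 5*x/6 + 1)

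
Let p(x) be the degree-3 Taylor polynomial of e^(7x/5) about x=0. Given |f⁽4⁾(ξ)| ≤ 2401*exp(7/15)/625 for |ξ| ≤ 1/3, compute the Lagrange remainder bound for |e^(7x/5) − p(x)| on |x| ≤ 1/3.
2401*exp(7/15)/1215000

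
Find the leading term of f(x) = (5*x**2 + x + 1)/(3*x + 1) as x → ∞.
5*x/3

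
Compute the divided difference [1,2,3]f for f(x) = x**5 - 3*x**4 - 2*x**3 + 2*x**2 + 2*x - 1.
5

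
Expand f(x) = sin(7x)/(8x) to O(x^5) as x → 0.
7/8 - 343*x**2/48 + 16807*x**4/960 + O(x**5)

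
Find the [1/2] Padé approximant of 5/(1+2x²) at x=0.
5/(2*x**2 + 1)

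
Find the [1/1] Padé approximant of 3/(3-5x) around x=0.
1/(1 - 5*x/3)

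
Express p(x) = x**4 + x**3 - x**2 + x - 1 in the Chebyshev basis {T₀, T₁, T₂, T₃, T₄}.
(-9/8)T₀ + (7/4)T₁ + (1/4)T₃ + (1/8)T₄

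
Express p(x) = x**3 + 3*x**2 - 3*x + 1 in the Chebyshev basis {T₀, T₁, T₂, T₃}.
(5/2)T₀ + (-9/4)T₁ + (3/2)T₂ + (1/4)T₃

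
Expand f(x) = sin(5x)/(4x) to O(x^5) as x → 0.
5/4 - 125*x**2/24 + 625*x**4/96 + O(x**5)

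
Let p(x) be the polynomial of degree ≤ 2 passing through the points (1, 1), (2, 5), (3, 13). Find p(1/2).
1/2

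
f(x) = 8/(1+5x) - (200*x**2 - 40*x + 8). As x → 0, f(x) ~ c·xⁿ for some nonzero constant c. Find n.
3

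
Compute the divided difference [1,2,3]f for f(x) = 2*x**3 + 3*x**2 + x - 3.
15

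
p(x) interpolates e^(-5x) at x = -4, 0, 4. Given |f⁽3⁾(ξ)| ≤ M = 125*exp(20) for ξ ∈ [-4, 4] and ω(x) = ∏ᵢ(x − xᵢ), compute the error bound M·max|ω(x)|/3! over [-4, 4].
8000*sqrt(3)*exp(20)/27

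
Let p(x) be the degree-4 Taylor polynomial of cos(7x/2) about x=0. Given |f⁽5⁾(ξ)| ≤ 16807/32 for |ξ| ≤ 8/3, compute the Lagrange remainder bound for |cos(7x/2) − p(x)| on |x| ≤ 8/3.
2151296/3645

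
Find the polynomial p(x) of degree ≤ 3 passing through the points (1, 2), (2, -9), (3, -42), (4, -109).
-2*x**3 + x**2 + 3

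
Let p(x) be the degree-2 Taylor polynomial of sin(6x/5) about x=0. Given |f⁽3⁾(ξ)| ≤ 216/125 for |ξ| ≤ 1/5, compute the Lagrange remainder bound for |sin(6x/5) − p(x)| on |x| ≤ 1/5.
36/15625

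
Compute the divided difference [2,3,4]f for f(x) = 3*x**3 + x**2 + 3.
28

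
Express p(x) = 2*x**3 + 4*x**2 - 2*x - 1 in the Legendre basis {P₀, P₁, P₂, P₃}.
(1/3)P₀ + (-4/5)P₁ + (8/3)P₂ + (4/5)P₃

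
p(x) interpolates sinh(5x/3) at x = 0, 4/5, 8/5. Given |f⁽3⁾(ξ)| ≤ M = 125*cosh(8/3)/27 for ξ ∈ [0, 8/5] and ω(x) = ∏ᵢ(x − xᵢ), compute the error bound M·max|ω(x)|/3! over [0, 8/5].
64*sqrt(3)*cosh(8/3)/729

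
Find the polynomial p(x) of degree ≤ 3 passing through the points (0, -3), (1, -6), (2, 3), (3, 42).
3*x**3 - 3*x**2 - 3*x - 3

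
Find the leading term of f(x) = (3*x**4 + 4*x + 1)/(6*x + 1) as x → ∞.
x**3/2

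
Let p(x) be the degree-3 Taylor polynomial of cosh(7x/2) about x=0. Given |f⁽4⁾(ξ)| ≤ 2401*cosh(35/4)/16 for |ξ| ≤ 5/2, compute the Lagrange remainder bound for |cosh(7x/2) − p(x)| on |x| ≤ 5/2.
1500625*cosh(35/4)/6144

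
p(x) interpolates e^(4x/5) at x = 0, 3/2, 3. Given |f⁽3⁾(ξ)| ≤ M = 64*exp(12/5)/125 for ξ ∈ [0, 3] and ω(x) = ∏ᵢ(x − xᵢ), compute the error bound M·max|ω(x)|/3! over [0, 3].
8*sqrt(3)*exp(12/5)/125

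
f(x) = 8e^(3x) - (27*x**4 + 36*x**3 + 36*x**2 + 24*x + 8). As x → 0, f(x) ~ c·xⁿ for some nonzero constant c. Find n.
5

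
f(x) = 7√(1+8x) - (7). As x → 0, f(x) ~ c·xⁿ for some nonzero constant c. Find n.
1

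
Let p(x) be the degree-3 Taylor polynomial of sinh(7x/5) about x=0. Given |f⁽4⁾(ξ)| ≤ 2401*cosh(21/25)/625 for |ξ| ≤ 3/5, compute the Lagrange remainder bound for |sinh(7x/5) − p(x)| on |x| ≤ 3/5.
64827*cosh(21/25)/3125000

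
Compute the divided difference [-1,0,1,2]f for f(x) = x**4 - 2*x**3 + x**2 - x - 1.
0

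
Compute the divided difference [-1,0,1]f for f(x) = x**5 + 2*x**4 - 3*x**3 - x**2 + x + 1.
1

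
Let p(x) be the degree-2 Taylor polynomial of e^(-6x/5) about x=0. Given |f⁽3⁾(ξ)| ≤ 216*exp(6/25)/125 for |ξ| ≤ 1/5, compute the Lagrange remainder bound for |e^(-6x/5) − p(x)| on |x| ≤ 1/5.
36*exp(6/25)/15625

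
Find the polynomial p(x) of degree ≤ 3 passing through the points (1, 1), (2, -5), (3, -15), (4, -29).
3 - 2*x**2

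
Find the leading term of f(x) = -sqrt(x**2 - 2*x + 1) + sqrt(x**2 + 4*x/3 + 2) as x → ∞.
5/3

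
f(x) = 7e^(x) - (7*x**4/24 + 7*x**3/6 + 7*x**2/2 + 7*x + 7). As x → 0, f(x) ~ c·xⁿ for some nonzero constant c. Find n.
5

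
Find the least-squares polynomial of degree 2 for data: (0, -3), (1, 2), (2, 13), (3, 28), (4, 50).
-104/35 + (82/35)x + (19/7)x²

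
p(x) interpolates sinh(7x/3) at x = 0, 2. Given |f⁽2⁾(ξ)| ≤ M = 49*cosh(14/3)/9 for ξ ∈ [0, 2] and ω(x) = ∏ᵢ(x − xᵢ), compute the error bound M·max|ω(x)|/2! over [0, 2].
49*cosh(14/3)/18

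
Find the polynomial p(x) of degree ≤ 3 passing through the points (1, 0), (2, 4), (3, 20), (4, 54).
x**3 - 3*x + 2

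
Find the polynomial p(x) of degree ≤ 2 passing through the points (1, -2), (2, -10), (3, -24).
-3*x**2 + x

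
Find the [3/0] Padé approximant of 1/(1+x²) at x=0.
1 - x**2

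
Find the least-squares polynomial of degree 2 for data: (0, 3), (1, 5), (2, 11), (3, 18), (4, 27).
96/35 + (127/70)x + (15/14)x²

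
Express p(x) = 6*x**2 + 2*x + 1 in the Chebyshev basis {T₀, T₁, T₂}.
(4)T₀ + (2)T₁ + (3)T₂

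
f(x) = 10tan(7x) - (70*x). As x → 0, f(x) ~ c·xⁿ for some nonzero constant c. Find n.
3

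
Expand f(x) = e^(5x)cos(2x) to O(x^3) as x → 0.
1 + 5*x + 21*x**2/2 + O(x**3)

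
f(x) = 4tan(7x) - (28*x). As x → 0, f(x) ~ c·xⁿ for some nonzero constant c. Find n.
3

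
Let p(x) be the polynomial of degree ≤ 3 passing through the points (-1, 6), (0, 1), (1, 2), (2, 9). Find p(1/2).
3/4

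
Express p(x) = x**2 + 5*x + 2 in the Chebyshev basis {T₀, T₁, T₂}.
(5/2)T₀ + (5)T₁ + (1/2)T₂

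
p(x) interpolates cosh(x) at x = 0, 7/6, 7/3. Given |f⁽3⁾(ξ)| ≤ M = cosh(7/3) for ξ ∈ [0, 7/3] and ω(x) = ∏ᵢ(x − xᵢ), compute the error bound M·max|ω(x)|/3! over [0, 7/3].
343*sqrt(3)*cosh(7/3)/5832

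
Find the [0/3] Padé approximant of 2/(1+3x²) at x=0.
2/(3*x**2 + 1)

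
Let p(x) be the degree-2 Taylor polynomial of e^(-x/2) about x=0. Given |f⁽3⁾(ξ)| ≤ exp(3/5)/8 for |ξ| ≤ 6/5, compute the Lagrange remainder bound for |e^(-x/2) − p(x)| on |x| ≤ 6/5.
9*exp(3/5)/250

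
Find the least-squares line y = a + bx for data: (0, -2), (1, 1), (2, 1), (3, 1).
a = -11/10, b = 9/10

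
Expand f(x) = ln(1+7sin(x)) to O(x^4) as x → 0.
7*x - 49*x**2/2 + 679*x**3/6 + O(x**4)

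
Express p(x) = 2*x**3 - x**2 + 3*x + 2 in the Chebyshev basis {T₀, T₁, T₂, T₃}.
(3/2)T₀ + (9/2)T₁ + (-1/2)T₂ + (1/2)T₃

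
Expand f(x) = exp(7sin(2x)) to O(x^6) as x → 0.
1 + 14*x + 98*x**2 + 448*x**3 + 1470*x**4 + 53536*x**5/15 + O(x**6)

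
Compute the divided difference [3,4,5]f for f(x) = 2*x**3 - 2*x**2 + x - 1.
22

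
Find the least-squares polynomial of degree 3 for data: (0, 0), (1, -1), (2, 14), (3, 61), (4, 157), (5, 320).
-1/14 + (-229/84)x + (-23/28)x² + (17/6)x³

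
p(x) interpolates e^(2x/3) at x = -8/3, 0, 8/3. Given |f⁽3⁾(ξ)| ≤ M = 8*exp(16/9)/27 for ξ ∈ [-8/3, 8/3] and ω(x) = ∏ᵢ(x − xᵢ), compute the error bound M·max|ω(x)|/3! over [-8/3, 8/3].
4096*sqrt(3)*exp(16/9)/19683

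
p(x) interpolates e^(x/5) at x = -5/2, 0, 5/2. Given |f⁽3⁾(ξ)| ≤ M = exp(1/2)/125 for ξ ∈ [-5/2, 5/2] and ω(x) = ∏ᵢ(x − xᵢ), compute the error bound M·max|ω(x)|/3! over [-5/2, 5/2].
sqrt(3)*exp(1/2)/216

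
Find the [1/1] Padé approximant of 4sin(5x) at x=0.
20*x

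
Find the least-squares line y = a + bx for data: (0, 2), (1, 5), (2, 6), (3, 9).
a = 11/5, b = 11/5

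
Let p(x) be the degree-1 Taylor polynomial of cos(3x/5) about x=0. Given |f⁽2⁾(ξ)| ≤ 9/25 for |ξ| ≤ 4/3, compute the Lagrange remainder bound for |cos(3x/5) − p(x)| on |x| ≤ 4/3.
8/25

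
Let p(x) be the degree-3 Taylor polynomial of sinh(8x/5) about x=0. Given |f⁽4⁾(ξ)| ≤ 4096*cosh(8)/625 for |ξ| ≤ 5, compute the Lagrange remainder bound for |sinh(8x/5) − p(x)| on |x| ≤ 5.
512*cosh(8)/3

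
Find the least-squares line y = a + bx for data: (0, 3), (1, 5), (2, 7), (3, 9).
a = 3, b = 2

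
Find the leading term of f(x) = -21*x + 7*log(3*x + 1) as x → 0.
-63*x**2/2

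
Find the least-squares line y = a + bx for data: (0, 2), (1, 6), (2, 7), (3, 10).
a = 5/2, b = 5/2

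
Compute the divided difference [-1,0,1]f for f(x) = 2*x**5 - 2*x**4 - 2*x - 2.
-2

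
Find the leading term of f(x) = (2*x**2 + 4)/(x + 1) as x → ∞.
2*x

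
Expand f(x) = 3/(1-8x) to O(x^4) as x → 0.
3 + 24*x + 192*x**2 + 1536*x**3 + O(x**4)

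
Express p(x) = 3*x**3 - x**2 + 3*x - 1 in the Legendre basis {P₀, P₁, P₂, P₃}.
(-4/3)P₀ + (24/5)P₁ + (-2/3)P₂ + (6/5)P₃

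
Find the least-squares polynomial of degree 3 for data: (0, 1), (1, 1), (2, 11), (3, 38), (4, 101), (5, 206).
59/63 + (19/54)x + (-481/252)x² + (217/108)x³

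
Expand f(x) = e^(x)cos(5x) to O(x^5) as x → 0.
1 + x - 12*x**2 - 37*x**3/3 + 119*x**4/6 + O(x**5)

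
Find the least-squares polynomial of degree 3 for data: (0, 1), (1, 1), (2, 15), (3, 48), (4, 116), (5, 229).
95/126 + (-461/756)x + (-19/126)x² + (203/108)x³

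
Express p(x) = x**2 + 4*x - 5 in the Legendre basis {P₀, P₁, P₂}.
(-14/3)P₀ + (4)P₁ + (2/3)P₂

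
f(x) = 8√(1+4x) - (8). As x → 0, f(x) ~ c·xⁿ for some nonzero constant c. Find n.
1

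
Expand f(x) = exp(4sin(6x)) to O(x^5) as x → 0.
1 + 24*x + 288*x**2 + 2160*x**3 + 10368*x**4 + O(x**5)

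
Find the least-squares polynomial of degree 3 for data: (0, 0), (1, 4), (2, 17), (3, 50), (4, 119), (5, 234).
-1/126 + (457/108)x + (-143/63)x² + (233/108)x³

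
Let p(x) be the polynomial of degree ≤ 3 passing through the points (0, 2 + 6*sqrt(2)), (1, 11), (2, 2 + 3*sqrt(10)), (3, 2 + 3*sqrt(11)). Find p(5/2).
-13/16 + 3*sqrt(2)/8 + 15*sqrt(11)/16 + 45*sqrt(10)/16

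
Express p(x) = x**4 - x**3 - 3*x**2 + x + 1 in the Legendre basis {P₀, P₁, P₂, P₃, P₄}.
(1/5)P₀ + (2/5)P₁ + (-10/7)P₂ + (-2/5)P₃ + (8/35)P₄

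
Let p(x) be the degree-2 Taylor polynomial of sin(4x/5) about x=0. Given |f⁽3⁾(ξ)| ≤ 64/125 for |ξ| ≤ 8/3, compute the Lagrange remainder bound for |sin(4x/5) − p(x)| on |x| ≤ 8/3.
16384/10125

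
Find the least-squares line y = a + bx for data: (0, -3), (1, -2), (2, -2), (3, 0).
a = -31/10, b = 9/10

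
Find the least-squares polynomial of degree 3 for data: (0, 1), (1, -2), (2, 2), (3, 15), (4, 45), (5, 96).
8/9 + (-661/189)x + (19/126)x² + (47/54)x³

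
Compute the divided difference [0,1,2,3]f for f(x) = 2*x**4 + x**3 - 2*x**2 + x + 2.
13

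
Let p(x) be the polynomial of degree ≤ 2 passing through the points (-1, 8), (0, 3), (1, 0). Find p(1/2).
5/4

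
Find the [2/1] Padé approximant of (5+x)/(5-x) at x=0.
(x/5 + 1)/(1 - x/5)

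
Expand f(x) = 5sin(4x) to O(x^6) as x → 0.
20*x - 160*x**3/3 + 128*x**5/3 + O(x**6)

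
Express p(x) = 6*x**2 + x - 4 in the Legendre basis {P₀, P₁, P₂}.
(-2)P₀ + P₁ + (4)P₂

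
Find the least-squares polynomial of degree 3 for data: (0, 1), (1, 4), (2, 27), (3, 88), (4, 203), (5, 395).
6/7 + (2/21)x + (9/28)x² + (37/12)x³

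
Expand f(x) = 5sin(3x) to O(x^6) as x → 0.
15*x - 45*x**3/2 + 81*x**5/8 + O(x**6)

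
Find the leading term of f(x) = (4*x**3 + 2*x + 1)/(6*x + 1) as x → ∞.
2*x**2/3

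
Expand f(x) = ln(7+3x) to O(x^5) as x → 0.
log(7) + 3*x/7 - 9*x**2/98 + 9*x**3/343 - 81*x**4/9604 + O(x**5)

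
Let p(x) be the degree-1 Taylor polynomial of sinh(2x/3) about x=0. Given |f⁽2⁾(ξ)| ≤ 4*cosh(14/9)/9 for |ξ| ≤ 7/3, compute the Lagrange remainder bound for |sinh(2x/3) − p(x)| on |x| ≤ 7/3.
98*cosh(14/9)/81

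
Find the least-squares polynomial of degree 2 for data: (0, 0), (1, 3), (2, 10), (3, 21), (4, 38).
6/35 + (9/35)x + (16/7)x²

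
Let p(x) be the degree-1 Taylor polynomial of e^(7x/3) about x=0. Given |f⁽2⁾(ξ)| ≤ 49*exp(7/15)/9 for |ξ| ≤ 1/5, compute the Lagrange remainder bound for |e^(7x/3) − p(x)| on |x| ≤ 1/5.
49*exp(7/15)/450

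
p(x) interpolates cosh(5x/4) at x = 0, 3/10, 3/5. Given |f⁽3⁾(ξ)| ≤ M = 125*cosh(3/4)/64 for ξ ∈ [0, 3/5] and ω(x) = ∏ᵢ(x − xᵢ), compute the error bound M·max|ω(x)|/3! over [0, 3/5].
sqrt(3)*cosh(3/4)/512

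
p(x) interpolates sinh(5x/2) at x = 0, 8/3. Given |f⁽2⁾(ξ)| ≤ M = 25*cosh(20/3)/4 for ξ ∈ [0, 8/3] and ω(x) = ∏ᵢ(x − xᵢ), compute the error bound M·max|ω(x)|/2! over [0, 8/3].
50*cosh(20/3)/9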